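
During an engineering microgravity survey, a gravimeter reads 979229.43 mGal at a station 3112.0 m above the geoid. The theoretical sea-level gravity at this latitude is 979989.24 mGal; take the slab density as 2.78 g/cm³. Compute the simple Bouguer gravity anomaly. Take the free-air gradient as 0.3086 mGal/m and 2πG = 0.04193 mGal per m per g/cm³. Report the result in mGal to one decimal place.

-162.2

Free-air correction = 0.3086 × 3112.0 = 960.36 mGal
Free-air anomaly = 979229.43 − 979989.24 + (960.36) = 200.55 mGal
Bouguer slab correction = 0.04193 × 2.78 × 3112.0 = 362.75 mGal
Simple Bouguer anomaly = 200.55 − (362.75) = -162.20 mGal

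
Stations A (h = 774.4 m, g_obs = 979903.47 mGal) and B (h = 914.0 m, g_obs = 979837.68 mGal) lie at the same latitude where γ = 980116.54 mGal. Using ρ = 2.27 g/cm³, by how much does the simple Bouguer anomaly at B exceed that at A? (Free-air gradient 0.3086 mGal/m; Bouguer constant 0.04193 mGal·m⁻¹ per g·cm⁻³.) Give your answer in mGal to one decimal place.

-36.0

Δg_SB(A) = 979903.47 − 980116.54 + 0.3086×774.4 − 0.04193×2.27×774.4 = -47.80 mGal
Δg_SB(B) = 979837.68 − 980116.54 + 0.3086×914.0 − 0.04193×2.27×914.0 = -83.80 mGal
Difference = -83.80 − (-47.80) = -36.00 mGal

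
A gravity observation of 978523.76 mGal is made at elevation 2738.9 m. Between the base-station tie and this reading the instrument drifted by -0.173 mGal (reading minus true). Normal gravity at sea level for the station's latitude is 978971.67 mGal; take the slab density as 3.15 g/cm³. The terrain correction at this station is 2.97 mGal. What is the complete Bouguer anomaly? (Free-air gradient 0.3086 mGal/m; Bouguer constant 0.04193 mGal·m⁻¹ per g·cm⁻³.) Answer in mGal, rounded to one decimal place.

Drift-corrected reading = 978523.76 − (-0.173) = 978523.933 mGal
Free-air correction = 0.3086 × 2738.9 = 845.22 mGal
Free-air anomaly = 978523.933 − 978971.67 + (845.22) = 397.483 mGal
Bouguer slab correction = 0.04193 × 3.15 × 2738.9 = 361.75 mGal
Simple Bouguer anomaly = 397.483 − (361.75) = 35.733 mGal
Complete Bouguer anomaly = 35.733 + 2.97 = 38.703 mGal

38.7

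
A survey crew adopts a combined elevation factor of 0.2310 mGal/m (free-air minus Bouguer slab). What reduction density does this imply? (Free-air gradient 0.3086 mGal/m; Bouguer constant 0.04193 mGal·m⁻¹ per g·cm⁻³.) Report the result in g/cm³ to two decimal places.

0.2310 = 0.3086 − 0.04193 × ρ
ρ = (0.3086 − 0.2310) / 0.04193 = 1.85 g/cm³

1.85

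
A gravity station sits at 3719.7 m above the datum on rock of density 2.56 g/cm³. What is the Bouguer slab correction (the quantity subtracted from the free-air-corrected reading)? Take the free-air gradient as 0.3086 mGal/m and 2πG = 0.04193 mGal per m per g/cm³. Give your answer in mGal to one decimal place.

Bouguer slab correction = 0.04193 × 2.56 × 3719.7 = 399.3 mGal

399.3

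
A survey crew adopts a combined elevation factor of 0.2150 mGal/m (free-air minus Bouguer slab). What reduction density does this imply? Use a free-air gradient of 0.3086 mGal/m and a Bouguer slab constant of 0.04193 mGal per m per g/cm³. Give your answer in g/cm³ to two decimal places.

2.23

0.2150 = 0.3086 − 0.04193 × ρ
ρ = (0.3086 − 0.2150) / 0.04193 = 2.23 g/cm³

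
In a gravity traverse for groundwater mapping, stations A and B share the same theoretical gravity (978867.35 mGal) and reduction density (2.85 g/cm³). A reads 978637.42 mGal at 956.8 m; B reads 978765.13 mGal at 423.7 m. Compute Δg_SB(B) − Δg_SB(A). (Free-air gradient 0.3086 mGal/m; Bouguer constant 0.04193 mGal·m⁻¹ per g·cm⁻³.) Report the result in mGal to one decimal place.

26.9

Δg_SB(A) = 978637.42 − 978867.35 + 0.3086×956.8 − 0.04193×2.85×956.8 = -49.00 mGal
Δg_SB(B) = 978765.13 − 978867.35 + 0.3086×423.7 − 0.04193×2.85×423.7 = -22.10 mGal
Difference = -22.10 − (-49.00) = 26.90 mGal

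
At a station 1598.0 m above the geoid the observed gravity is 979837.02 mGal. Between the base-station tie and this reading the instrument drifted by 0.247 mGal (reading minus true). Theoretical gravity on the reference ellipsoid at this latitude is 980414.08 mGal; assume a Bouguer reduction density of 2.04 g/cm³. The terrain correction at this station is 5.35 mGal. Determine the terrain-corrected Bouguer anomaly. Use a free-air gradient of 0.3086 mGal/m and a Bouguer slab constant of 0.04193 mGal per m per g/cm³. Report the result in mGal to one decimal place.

Drift-corrected reading = 979837.02 − (0.247) = 979836.773 mGal
Free-air correction = 0.3086 × 1598.0 = 493.14 mGal
Free-air anomaly = 979836.773 − 980414.08 + (493.14) = -84.167 mGal
Bouguer slab correction = 0.04193 × 2.04 × 1598.0 = 136.69 mGal
Simple Bouguer anomaly = -84.167 − (136.69) = -220.857 mGal
Complete Bouguer anomaly = -220.857 + 5.35 = -215.507 mGal

-215.5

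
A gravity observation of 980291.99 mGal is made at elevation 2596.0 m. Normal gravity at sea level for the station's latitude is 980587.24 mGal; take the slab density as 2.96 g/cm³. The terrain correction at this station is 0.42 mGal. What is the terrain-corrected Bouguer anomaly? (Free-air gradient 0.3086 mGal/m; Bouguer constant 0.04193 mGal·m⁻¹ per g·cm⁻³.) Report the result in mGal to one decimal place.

184.1

Free-air correction = 0.3086 × 2596.0 = 801.13 mGal
Free-air anomaly = 980291.99 − 980587.24 + (801.13) = 505.88 mGal
Bouguer slab correction = 0.04193 × 2.96 × 2596.0 = 322.20 mGal
Simple Bouguer anomaly = 505.88 − (322.20) = 183.68 mGal
Complete Bouguer anomaly = 183.68 + 0.42 = 184.10 mGal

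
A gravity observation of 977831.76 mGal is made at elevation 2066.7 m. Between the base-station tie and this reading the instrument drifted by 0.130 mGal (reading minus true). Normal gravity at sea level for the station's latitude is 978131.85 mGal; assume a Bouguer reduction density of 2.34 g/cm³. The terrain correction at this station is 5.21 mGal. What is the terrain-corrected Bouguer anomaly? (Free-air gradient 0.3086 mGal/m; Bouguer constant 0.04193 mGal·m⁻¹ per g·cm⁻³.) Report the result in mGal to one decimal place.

140.0

Drift-corrected reading = 977831.76 − (0.130) = 977831.630 mGal
Free-air correction = 0.3086 × 2066.7 = 637.78 mGal
Free-air anomaly = 977831.630 − 978131.85 + (637.78) = 337.560 mGal
Bouguer slab correction = 0.04193 × 2.34 × 2066.7 = 202.78 mGal
Simple Bouguer anomaly = 337.560 − (202.78) = 134.780 mGal
Complete Bouguer anomaly = 134.780 + 5.21 = 139.990 mGal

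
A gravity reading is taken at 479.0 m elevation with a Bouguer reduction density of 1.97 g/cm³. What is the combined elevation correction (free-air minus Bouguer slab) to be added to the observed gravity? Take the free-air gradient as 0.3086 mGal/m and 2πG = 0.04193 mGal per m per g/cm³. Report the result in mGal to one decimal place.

108.3

Combined gradient = 0.3086 − 0.04193 × 1.97 = 0.2259979 mGal/m
Combined elevation correction = 0.2259979 × 479.0 = 108.3 mGal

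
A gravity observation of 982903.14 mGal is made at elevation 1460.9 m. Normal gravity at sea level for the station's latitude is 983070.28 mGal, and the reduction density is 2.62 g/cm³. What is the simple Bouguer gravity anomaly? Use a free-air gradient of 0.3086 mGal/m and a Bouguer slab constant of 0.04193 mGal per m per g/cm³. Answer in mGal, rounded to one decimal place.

123.2

Free-air correction = 0.3086 × 1460.9 = 450.83 mGal
Free-air anomaly = 982903.14 − 983070.28 + (450.83) = 283.69 mGal
Bouguer slab correction = 0.04193 × 2.62 × 1460.9 = 160.49 mGal
Simple Bouguer anomaly = 283.69 − (160.49) = 123.20 mGal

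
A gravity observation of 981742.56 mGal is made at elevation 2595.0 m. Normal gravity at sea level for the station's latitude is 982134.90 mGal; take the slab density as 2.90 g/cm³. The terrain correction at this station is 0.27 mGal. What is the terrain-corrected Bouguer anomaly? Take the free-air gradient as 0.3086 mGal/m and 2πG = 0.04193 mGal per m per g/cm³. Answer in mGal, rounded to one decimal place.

93.2

Free-air correction = 0.3086 × 2595.0 = 800.82 mGal
Free-air anomaly = 981742.56 − 982134.90 + (800.82) = 408.48 mGal
Bouguer slab correction = 0.04193 × 2.90 × 2595.0 = 315.54 mGal
Simple Bouguer anomaly = 408.48 − (315.54) = 92.94 mGal
Complete Bouguer anomaly = 92.94 + 0.27 = 93.21 mGal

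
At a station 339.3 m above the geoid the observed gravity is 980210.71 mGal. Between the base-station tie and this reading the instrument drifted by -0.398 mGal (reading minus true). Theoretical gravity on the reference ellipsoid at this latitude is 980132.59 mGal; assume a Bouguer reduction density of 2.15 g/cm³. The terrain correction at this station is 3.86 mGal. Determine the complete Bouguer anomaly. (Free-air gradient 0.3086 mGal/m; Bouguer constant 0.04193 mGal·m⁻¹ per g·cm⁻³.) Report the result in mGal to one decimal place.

156.5

Drift-corrected reading = 980210.71 − (-0.398) = 980211.108 mGal
Free-air correction = 0.3086 × 339.3 = 104.71 mGal
Free-air anomaly = 980211.108 − 980132.59 + (104.71) = 183.228 mGal
Bouguer slab correction = 0.04193 × 2.15 × 339.3 = 30.59 mGal
Simple Bouguer anomaly = 183.228 − (30.59) = 152.638 mGal
Complete Bouguer anomaly = 152.638 + 3.86 = 156.498 mGal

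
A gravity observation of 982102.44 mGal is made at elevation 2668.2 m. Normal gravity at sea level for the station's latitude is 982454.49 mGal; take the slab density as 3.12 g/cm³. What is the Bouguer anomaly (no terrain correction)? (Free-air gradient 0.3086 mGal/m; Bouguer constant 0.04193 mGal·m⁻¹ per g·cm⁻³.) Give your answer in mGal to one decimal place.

122.3

Free-air correction = 0.3086 × 2668.2 = 823.41 mGal
Free-air anomaly = 982102.44 − 982454.49 + (823.41) = 471.36 mGal
Bouguer slab correction = 0.04193 × 3.12 × 2668.2 = 349.06 mGal
Simple Bouguer anomaly = 471.36 − (349.06) = 122.30 mGal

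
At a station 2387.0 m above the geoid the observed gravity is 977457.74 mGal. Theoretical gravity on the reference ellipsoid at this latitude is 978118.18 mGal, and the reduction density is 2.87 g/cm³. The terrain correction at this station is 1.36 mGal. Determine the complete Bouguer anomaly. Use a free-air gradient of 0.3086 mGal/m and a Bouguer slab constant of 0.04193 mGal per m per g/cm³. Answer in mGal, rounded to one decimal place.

Free-air correction = 0.3086 × 2387.0 = 736.63 mGal
Free-air anomaly = 977457.74 − 978118.18 + (736.63) = 76.19 mGal
Bouguer slab correction = 0.04193 × 2.87 × 2387.0 = 287.25 mGal
Simple Bouguer anomaly = 76.19 − (287.25) = -211.06 mGal
Complete Bouguer anomaly = -211.06 + 1.36 = -209.70 mGal

-209.7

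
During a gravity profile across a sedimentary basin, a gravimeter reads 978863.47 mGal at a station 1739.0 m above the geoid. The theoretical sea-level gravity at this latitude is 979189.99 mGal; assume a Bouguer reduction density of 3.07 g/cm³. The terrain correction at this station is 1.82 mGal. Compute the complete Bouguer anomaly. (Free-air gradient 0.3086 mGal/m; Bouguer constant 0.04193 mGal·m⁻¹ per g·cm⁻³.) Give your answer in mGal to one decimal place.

-11.9

Free-air correction = 0.3086 × 1739.0 = 536.66 mGal
Free-air anomaly = 978863.47 − 979189.99 + (536.66) = 210.14 mGal
Bouguer slab correction = 0.04193 × 3.07 × 1739.0 = 223.85 mGal
Simple Bouguer anomaly = 210.14 − (223.85) = -13.71 mGal
Complete Bouguer anomaly = -13.71 + 1.82 = -11.89 mGal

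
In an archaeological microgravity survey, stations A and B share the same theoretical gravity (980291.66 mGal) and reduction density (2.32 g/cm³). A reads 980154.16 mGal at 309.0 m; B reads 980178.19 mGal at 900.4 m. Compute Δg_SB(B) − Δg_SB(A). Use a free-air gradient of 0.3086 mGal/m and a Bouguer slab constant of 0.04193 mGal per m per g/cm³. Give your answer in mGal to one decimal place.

Δg_SB(A) = 980154.16 − 980291.66 + 0.3086×309.0 − 0.04193×2.32×309.0 = -72.20 mGal
Δg_SB(B) = 980178.19 − 980291.66 + 0.3086×900.4 − 0.04193×2.32×900.4 = 76.80 mGal
Difference = 76.80 − (-72.20) = 149.00 mGal

149.0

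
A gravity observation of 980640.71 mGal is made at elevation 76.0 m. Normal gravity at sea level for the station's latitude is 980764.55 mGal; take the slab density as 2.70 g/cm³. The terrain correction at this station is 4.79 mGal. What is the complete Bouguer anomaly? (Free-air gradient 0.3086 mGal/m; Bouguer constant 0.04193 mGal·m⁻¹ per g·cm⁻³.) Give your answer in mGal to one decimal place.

Free-air correction = 0.3086 × 76.0 = 23.45 mGal
Free-air anomaly = 980640.71 − 980764.55 + (23.45) = -100.39 mGal
Bouguer slab correction = 0.04193 × 2.70 × 76.0 = 8.60 mGal
Simple Bouguer anomaly = -100.39 − (8.60) = -108.99 mGal
Complete Bouguer anomaly = -108.99 + 4.79 = -104.20 mGal

-104.2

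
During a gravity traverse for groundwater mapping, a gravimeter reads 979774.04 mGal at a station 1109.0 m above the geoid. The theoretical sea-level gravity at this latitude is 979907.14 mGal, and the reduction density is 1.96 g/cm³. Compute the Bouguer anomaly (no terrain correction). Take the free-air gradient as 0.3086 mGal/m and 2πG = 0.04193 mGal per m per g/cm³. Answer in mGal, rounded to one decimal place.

Free-air correction = 0.3086 × 1109.0 = 342.24 mGal
Free-air anomaly = 979774.04 − 979907.14 + (342.24) = 209.14 mGal
Bouguer slab correction = 0.04193 × 1.96 × 1109.0 = 91.14 mGal
Simple Bouguer anomaly = 209.14 − (91.14) = 118.00 mGal

118.0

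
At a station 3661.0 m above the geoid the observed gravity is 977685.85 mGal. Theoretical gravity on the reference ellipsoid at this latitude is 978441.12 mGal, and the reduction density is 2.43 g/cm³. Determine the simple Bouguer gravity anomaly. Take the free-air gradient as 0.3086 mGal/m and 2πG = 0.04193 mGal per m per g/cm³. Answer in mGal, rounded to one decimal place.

Free-air correction = 0.3086 × 3661.0 = 1129.78 mGal
Free-air anomaly = 977685.85 − 978441.12 + (1129.78) = 374.51 mGal
Bouguer slab correction = 0.04193 × 2.43 × 3661.0 = 373.02 mGal
Simple Bouguer anomaly = 374.51 − (373.02) = 1.49 mGal

1.5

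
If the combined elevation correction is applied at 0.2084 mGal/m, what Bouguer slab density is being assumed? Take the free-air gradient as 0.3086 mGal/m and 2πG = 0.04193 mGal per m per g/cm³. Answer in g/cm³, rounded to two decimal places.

2.39

0.2084 = 0.3086 − 0.04193 × ρ
ρ = (0.3086 − 0.2084) / 0.04193 = 2.39 g/cm³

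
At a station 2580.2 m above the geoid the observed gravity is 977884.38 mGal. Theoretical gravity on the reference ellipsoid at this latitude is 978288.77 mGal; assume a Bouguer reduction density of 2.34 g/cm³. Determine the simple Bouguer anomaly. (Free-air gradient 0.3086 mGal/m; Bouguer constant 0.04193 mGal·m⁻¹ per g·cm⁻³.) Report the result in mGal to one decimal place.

138.7

Free-air correction = 0.3086 × 2580.2 = 796.25 mGal
Free-air anomaly = 977884.38 − 978288.77 + (796.25) = 391.86 mGal
Bouguer slab correction = 0.04193 × 2.34 × 2580.2 = 253.16 mGal
Simple Bouguer anomaly = 391.86 − (253.16) = 138.70 mGal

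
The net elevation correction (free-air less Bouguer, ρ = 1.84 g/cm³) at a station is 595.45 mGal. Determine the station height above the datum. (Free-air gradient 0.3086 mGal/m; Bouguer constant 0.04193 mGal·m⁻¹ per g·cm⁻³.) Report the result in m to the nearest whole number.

2573

Combined gradient = 0.3086 − 0.04193 × 1.84 = 0.2314488 mGal/m
h = 595.45 / 0.2314488 = 2572.71 m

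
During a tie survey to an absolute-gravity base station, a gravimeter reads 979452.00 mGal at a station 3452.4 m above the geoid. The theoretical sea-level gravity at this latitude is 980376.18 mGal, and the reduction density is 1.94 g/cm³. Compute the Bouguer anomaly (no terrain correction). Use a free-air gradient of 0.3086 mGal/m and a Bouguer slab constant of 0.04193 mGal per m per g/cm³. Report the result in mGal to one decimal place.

Free-air correction = 0.3086 × 3452.4 = 1065.41 mGal
Free-air anomaly = 979452.00 − 980376.18 + (1065.41) = 141.23 mGal
Bouguer slab correction = 0.04193 × 1.94 × 3452.4 = 280.83 mGal
Simple Bouguer anomaly = 141.23 − (280.83) = -139.60 mGal

-139.6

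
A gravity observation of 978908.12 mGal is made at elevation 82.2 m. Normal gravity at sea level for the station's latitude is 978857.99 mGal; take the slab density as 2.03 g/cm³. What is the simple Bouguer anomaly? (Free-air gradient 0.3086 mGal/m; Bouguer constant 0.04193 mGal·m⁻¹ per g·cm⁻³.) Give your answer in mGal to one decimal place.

68.5

Free-air correction = 0.3086 × 82.2 = 25.37 mGal
Free-air anomaly = 978908.12 − 978857.99 + (25.37) = 75.50 mGal
Bouguer slab correction = 0.04193 × 2.03 × 82.2 = 7.00 mGal
Simple Bouguer anomaly = 75.50 − (7.00) = 68.50 mGal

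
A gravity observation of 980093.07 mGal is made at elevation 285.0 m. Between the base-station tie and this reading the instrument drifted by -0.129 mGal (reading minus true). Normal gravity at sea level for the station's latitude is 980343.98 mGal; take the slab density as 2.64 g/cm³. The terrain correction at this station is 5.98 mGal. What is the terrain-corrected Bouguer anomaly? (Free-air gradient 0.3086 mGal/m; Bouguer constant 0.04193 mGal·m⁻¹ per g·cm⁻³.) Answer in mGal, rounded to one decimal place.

Drift-corrected reading = 980093.07 − (-0.129) = 980093.199 mGal
Free-air correction = 0.3086 × 285.0 = 87.95 mGal
Free-air anomaly = 980093.199 − 980343.98 + (87.95) = -162.831 mGal
Bouguer slab correction = 0.04193 × 2.64 × 285.0 = 31.55 mGal
Simple Bouguer anomaly = -162.831 − (31.55) = -194.381 mGal
Complete Bouguer anomaly = -194.381 + 5.98 = -188.401 mGal

-188.4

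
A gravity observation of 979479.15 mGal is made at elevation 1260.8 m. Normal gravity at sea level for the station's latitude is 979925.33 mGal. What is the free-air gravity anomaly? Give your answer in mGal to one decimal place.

-57.1

Free-air correction = 0.3086 × 1260.8 = 389.08 mGal
Free-air anomaly = 979479.15 − 979925.33 + (389.08) = -57.10 mGal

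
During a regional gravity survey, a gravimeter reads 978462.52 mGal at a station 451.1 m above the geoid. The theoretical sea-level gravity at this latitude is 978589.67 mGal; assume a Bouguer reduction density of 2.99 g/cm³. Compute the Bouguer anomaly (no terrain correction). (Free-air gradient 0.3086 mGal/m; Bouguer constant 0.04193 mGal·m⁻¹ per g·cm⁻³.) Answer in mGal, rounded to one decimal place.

Free-air correction = 0.3086 × 451.1 = 139.21 mGal
Free-air anomaly = 978462.52 − 978589.67 + (139.21) = 12.06 mGal
Bouguer slab correction = 0.04193 × 2.99 × 451.1 = 56.55 mGal
Simple Bouguer anomaly = 12.06 − (56.55) = -44.49 mGal

-44.5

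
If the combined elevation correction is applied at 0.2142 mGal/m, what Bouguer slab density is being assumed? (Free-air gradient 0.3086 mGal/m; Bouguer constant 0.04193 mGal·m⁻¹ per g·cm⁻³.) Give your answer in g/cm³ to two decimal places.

2.25

0.2142 = 0.3086 − 0.04193 × ρ
ρ = (0.3086 − 0.2142) / 0.04193 = 2.25 g/cm³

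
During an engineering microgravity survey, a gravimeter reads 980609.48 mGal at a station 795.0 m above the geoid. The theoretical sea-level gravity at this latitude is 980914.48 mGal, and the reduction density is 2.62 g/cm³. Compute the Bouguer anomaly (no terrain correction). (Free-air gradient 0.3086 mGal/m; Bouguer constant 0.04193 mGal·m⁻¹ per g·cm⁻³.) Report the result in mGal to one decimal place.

Free-air correction = 0.3086 × 795.0 = 245.34 mGal
Free-air anomaly = 980609.48 − 980914.48 + (245.34) = -59.66 mGal
Bouguer slab correction = 0.04193 × 2.62 × 795.0 = 87.34 mGal
Simple Bouguer anomaly = -59.66 − (87.34) = -147.00 mGal

-147.0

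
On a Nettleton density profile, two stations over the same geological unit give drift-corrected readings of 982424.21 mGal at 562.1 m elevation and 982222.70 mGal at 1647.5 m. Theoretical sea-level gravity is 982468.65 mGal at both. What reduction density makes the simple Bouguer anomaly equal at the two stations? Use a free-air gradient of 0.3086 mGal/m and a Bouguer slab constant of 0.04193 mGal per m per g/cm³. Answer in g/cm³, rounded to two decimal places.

Δg_obs = 982222.70 − 982424.21 = -201.51 mGal over Δh = 1647.5 − 562.1 = 1085.4 m
Equal Bouguer anomalies ⇒ Δg_obs + (0.3086 − 0.04193ρ)·Δh = 0
0.3086 − 0.04193ρ = −Δg_obs/Δh = 0.18566
ρ = (0.3086 − 0.18566) / 0.04193 = 2.93 g/cm³

2.93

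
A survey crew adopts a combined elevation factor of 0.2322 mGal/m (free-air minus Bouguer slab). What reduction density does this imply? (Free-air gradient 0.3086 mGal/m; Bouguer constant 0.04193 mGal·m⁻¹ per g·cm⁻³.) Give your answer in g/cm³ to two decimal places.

0.2322 = 0.3086 − 0.04193 × ρ
ρ = (0.3086 − 0.2322) / 0.04193 = 1.82 g/cm³

1.82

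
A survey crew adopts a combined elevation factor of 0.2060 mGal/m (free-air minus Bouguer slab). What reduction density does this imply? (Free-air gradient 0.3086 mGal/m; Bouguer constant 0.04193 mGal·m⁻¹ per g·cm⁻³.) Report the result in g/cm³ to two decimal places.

0.2060 = 0.3086 − 0.04193 × ρ
ρ = (0.3086 − 0.2060) / 0.04193 = 2.45 g/cm³

2.45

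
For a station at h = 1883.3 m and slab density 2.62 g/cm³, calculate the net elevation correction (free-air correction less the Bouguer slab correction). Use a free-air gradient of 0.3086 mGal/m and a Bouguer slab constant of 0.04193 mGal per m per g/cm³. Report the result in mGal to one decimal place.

374.3

Combined gradient = 0.3086 − 0.04193 × 2.62 = 0.1987434 mGal/m
Combined elevation correction = 0.1987434 × 1883.3 = 374.3 mGal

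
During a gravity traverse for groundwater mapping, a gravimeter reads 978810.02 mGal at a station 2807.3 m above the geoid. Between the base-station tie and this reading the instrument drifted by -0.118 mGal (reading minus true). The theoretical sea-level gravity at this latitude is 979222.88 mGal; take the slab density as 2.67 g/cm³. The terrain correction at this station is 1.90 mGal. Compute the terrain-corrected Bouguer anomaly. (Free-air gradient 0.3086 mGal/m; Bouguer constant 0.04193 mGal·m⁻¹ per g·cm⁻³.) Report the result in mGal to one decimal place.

141.2

Drift-corrected reading = 978810.02 − (-0.118) = 978810.138 mGal
Free-air correction = 0.3086 × 2807.3 = 866.33 mGal
Free-air anomaly = 978810.138 − 979222.88 + (866.33) = 453.588 mGal
Bouguer slab correction = 0.04193 × 2.67 × 2807.3 = 314.29 mGal
Simple Bouguer anomaly = 453.588 − (314.29) = 139.298 mGal
Complete Bouguer anomaly = 139.298 + 1.90 = 141.198 mGal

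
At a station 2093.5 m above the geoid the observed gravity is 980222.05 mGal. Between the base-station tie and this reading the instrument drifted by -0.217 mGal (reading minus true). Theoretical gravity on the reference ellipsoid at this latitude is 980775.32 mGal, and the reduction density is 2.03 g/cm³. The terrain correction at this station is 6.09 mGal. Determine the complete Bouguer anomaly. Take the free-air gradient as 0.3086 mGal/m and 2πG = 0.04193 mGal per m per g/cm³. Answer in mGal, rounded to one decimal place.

-79.1

Drift-corrected reading = 980222.05 − (-0.217) = 980222.267 mGal
Free-air correction = 0.3086 × 2093.5 = 646.05 mGal
Free-air anomaly = 980222.267 − 980775.32 + (646.05) = 92.997 mGal
Bouguer slab correction = 0.04193 × 2.03 × 2093.5 = 178.19 mGal
Simple Bouguer anomaly = 92.997 − (178.19) = -85.193 mGal
Complete Bouguer anomaly = -85.193 + 6.09 = -79.103 mGal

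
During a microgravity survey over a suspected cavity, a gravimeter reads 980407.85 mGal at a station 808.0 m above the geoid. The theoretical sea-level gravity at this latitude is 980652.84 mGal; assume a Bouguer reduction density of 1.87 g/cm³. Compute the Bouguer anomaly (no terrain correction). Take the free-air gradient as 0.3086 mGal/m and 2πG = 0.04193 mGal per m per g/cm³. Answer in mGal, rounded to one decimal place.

-59.0

Free-air correction = 0.3086 × 808.0 = 249.35 mGal
Free-air anomaly = 980407.85 − 980652.84 + (249.35) = 4.36 mGal
Bouguer slab correction = 0.04193 × 1.87 × 808.0 = 63.35 mGal
Simple Bouguer anomaly = 4.36 − (63.35) = -58.99 mGal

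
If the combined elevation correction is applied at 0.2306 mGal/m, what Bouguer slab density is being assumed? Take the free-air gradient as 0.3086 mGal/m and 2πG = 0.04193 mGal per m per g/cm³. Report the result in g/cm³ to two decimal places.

0.2306 = 0.3086 − 0.04193 × ρ
ρ = (0.3086 − 0.2306) / 0.04193 = 1.86 g/cm³

1.86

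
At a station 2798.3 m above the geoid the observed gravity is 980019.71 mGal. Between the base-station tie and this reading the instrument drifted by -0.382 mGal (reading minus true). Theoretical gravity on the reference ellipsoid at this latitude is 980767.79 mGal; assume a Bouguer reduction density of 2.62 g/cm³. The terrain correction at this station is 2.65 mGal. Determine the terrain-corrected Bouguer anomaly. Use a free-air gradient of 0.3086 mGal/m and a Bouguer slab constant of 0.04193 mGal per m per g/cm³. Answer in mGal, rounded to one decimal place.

-188.9

Drift-corrected reading = 980019.71 − (-0.382) = 980020.092 mGal
Free-air correction = 0.3086 × 2798.3 = 863.56 mGal
Free-air anomaly = 980020.092 − 980767.79 + (863.56) = 115.862 mGal
Bouguer slab correction = 0.04193 × 2.62 × 2798.3 = 307.41 mGal
Simple Bouguer anomaly = 115.862 − (307.41) = -191.548 mGal
Complete Bouguer anomaly = -191.548 + 2.65 = -188.898 mGal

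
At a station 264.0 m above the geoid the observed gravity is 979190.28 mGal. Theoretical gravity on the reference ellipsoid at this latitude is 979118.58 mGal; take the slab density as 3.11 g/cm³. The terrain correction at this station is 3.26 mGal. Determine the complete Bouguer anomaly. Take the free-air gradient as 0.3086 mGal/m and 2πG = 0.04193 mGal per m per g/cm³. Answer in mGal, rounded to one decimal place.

122.0

Free-air correction = 0.3086 × 264.0 = 81.47 mGal
Free-air anomaly = 979190.28 − 979118.58 + (81.47) = 153.17 mGal
Bouguer slab correction = 0.04193 × 3.11 × 264.0 = 34.43 mGal
Simple Bouguer anomaly = 153.17 − (34.43) = 118.74 mGal
Complete Bouguer anomaly = 118.74 + 3.26 = 122.00 mGal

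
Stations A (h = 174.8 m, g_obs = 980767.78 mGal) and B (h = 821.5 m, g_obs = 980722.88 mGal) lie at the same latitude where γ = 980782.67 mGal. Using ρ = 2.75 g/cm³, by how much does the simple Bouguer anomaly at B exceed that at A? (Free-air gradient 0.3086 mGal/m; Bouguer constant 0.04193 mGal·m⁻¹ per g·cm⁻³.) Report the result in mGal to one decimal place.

Δg_SB(A) = 980767.78 − 980782.67 + 0.3086×174.8 − 0.04193×2.75×174.8 = 18.90 mGal
Δg_SB(B) = 980722.88 − 980782.67 + 0.3086×821.5 − 0.04193×2.75×821.5 = 99.00 mGal
Difference = 99.00 − (18.90) = 80.10 mGal

80.1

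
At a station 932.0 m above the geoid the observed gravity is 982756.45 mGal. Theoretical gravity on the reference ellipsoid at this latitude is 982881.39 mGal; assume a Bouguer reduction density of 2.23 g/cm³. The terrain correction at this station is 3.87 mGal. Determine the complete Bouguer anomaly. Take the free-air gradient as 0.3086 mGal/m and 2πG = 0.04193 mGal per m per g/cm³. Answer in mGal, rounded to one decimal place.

79.4

Free-air correction = 0.3086 × 932.0 = 287.62 mGal
Free-air anomaly = 982756.45 − 982881.39 + (287.62) = 162.68 mGal
Bouguer slab correction = 0.04193 × 2.23 × 932.0 = 87.15 mGal
Simple Bouguer anomaly = 162.68 − (87.15) = 75.53 mGal
Complete Bouguer anomaly = 75.53 + 3.87 = 79.40 mGal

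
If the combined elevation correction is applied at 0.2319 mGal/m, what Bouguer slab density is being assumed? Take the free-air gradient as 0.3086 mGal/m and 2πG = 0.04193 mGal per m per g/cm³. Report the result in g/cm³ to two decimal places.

0.2319 = 0.3086 − 0.04193 × ρ
ρ = (0.3086 − 0.2319) / 0.04193 = 1.83 g/cm³

1.83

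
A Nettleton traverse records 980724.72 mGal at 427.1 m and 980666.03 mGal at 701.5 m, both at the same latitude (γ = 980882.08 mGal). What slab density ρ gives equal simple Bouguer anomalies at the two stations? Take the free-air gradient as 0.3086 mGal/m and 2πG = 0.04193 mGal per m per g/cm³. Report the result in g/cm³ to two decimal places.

2.26

Δg_obs = 980666.03 − 980724.72 = -58.69 mGal over Δh = 701.5 − 427.1 = 274.4 m
Equal Bouguer anomalies ⇒ Δg_obs + (0.3086 − 0.04193ρ)·Δh = 0
0.3086 − 0.04193ρ = −Δg_obs/Δh = 0.21388
ρ = (0.3086 − 0.21388) / 0.04193 = 2.26 g/cm³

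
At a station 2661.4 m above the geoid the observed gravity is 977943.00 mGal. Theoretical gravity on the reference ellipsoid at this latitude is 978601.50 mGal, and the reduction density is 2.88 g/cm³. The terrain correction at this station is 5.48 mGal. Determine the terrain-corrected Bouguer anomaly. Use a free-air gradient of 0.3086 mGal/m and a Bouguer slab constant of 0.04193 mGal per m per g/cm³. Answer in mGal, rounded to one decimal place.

Free-air correction = 0.3086 × 2661.4 = 821.31 mGal
Free-air anomaly = 977943.00 − 978601.50 + (821.31) = 162.81 mGal
Bouguer slab correction = 0.04193 × 2.88 × 2661.4 = 321.39 mGal
Simple Bouguer anomaly = 162.81 − (321.39) = -158.58 mGal
Complete Bouguer anomaly = -158.58 + 5.48 = -153.10 mGal

-153.1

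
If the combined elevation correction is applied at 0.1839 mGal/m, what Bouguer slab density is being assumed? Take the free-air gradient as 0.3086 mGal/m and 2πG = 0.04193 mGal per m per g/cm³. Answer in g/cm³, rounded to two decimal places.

0.1839 = 0.3086 − 0.04193 × ρ
ρ = (0.3086 − 0.1839) / 0.04193 = 2.97 g/cm³

2.97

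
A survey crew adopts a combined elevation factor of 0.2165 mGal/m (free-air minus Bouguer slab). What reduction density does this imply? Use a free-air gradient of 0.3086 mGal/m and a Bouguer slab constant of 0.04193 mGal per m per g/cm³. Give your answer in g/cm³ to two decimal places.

2.20

0.2165 = 0.3086 − 0.04193 × ρ
ρ = (0.3086 − 0.2165) / 0.04193 = 2.20 g/cm³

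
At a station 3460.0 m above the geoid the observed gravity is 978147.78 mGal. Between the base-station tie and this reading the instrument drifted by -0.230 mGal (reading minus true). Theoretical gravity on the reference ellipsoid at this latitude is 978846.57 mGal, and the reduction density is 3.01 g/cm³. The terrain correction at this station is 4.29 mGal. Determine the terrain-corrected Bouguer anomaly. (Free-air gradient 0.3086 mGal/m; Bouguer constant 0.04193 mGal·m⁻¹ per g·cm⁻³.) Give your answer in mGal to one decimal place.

-63.2

Drift-corrected reading = 978147.78 − (-0.230) = 978148.010 mGal
Free-air correction = 0.3086 × 3460.0 = 1067.76 mGal
Free-air anomaly = 978148.010 − 978846.57 + (1067.76) = 369.200 mGal
Bouguer slab correction = 0.04193 × 3.01 × 3460.0 = 436.68 mGal
Simple Bouguer anomaly = 369.200 − (436.68) = -67.480 mGal
Complete Bouguer anomaly = -67.480 + 4.29 = -63.190 mGal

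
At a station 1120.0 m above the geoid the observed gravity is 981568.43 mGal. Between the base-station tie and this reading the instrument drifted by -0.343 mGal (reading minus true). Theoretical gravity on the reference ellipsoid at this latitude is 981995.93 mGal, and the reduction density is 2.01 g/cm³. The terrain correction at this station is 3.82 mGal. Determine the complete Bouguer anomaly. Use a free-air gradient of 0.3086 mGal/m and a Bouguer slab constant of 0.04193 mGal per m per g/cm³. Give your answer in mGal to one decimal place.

Drift-corrected reading = 981568.43 − (-0.343) = 981568.773 mGal
Free-air correction = 0.3086 × 1120.0 = 345.63 mGal
Free-air anomaly = 981568.773 − 981995.93 + (345.63) = -81.527 mGal
Bouguer slab correction = 0.04193 × 2.01 × 1120.0 = 94.39 mGal
Simple Bouguer anomaly = -81.527 − (94.39) = -175.917 mGal
Complete Bouguer anomaly = -175.917 + 3.82 = -172.097 mGal

-172.1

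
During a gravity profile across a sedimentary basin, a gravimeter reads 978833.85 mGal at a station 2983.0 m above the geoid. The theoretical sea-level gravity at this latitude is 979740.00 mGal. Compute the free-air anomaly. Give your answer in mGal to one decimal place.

Free-air correction = 0.3086 × 2983.0 = 920.55 mGal
Free-air anomaly = 978833.85 − 979740.00 + (920.55) = 14.40 mGal

14.4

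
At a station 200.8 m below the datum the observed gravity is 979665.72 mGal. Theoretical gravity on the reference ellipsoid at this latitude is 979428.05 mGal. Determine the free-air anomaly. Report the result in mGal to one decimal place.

175.7

Free-air correction = 0.3086 × -200.8 = -61.97 mGal
Free-air anomaly = 979665.72 − 979428.05 + (-61.97) = 175.70 mGal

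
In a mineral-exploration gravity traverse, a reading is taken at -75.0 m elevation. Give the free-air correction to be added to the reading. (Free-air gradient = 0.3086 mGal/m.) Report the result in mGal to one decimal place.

-23.1

Free-air correction = 0.3086 × -75.0 = -23.1 mGal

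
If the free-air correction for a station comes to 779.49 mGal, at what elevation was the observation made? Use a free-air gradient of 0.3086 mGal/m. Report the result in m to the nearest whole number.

2526

h = 779.49 / 0.3086 = 2525.89 m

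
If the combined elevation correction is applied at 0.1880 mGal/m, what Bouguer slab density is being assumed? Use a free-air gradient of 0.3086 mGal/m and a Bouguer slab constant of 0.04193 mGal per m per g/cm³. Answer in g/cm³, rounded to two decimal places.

2.88

0.1880 = 0.3086 − 0.04193 × ρ
ρ = (0.3086 − 0.1880) / 0.04193 = 2.88 g/cm³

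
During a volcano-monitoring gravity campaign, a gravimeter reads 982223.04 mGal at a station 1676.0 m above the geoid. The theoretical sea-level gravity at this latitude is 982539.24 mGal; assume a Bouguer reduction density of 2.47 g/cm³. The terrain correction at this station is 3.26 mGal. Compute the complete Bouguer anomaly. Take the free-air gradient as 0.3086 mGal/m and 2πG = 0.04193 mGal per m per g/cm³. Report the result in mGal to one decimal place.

Free-air correction = 0.3086 × 1676.0 = 517.21 mGal
Free-air anomaly = 982223.04 − 982539.24 + (517.21) = 201.01 mGal
Bouguer slab correction = 0.04193 × 2.47 × 1676.0 = 173.58 mGal
Simple Bouguer anomaly = 201.01 − (173.58) = 27.43 mGal
Complete Bouguer anomaly = 27.43 + 3.26 = 30.69 mGal

30.7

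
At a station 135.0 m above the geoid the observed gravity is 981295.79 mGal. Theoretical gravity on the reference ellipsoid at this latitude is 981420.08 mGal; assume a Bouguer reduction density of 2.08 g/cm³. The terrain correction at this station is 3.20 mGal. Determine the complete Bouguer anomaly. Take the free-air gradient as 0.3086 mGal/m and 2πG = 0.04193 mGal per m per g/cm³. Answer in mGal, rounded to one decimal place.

-91.2

Free-air correction = 0.3086 × 135.0 = 41.66 mGal
Free-air anomaly = 981295.79 − 981420.08 + (41.66) = -82.63 mGal
Bouguer slab correction = 0.04193 × 2.08 × 135.0 = 11.77 mGal
Simple Bouguer anomaly = -82.63 − (11.77) = -94.40 mGal
Complete Bouguer anomaly = -94.40 + 3.20 = -91.20 mGal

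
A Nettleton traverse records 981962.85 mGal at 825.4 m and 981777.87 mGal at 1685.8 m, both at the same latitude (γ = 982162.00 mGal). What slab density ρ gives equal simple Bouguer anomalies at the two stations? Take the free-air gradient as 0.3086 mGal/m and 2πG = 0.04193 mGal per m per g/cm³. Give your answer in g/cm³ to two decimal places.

2.23

Δg_obs = 981777.87 − 981962.85 = -184.98 mGal over Δh = 1685.8 − 825.4 = 860.4 m
Equal Bouguer anomalies ⇒ Δg_obs + (0.3086 − 0.04193ρ)·Δh = 0
0.3086 − 0.04193ρ = −Δg_obs/Δh = 0.21499
ρ = (0.3086 − 0.21499) / 0.04193 = 2.23 g/cm³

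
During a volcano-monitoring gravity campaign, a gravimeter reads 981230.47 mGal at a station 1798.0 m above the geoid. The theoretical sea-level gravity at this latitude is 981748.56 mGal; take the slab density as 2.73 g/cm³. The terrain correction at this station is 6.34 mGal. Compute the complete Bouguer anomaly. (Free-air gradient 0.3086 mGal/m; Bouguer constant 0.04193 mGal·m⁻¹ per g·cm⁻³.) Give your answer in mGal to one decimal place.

-162.7

Free-air correction = 0.3086 × 1798.0 = 554.86 mGal
Free-air anomaly = 981230.47 − 981748.56 + (554.86) = 36.77 mGal
Bouguer slab correction = 0.04193 × 2.73 × 1798.0 = 205.82 mGal
Simple Bouguer anomaly = 36.77 − (205.82) = -169.05 mGal
Complete Bouguer anomaly = -169.05 + 6.34 = -162.71 mGal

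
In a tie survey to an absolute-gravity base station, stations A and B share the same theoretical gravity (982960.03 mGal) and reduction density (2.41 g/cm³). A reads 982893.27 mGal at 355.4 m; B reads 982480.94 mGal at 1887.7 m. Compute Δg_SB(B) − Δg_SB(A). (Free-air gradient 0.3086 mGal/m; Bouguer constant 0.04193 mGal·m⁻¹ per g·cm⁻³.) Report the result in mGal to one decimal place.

-94.3

Δg_SB(A) = 982893.27 − 982960.03 + 0.3086×355.4 − 0.04193×2.41×355.4 = 7.00 mGal
Δg_SB(B) = 982480.94 − 982960.03 + 0.3086×1887.7 − 0.04193×2.41×1887.7 = -87.30 mGal
Difference = -87.30 − (7.00) = -94.30 mGal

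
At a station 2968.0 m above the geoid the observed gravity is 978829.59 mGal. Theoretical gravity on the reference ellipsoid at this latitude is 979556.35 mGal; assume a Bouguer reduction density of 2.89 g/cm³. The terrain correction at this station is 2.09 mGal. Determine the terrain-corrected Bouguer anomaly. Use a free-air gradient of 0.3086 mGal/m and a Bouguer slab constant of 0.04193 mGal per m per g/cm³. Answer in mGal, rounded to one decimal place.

Free-air correction = 0.3086 × 2968.0 = 915.92 mGal
Free-air anomaly = 978829.59 − 979556.35 + (915.92) = 189.16 mGal
Bouguer slab correction = 0.04193 × 2.89 × 2968.0 = 359.66 mGal
Simple Bouguer anomaly = 189.16 − (359.66) = -170.50 mGal
Complete Bouguer anomaly = -170.50 + 2.09 = -168.41 mGal

-168.4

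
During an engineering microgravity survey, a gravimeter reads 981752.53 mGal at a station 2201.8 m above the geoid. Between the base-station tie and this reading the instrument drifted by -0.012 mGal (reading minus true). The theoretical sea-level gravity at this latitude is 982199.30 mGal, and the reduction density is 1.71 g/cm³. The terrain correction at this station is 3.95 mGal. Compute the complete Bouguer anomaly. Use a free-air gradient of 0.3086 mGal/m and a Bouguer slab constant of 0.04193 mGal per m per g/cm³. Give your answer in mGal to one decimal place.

78.8

Drift-corrected reading = 981752.53 − (-0.012) = 981752.542 mGal
Free-air correction = 0.3086 × 2201.8 = 679.48 mGal
Free-air anomaly = 981752.542 − 982199.30 + (679.48) = 232.722 mGal
Bouguer slab correction = 0.04193 × 1.71 × 2201.8 = 157.87 mGal
Simple Bouguer anomaly = 232.722 − (157.87) = 74.852 mGal
Complete Bouguer anomaly = 74.852 + 3.95 = 78.802 mGal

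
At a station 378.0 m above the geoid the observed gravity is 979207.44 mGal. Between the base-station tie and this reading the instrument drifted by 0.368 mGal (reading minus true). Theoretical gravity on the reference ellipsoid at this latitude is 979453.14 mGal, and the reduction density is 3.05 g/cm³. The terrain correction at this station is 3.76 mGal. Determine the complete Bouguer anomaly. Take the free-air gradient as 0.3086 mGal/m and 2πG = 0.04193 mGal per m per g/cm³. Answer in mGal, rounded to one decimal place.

-174.0

Drift-corrected reading = 979207.44 − (0.368) = 979207.072 mGal
Free-air correction = 0.3086 × 378.0 = 116.65 mGal
Free-air anomaly = 979207.072 − 979453.14 + (116.65) = -129.418 mGal
Bouguer slab correction = 0.04193 × 3.05 × 378.0 = 48.34 mGal
Simple Bouguer anomaly = -129.418 − (48.34) = -177.758 mGal
Complete Bouguer anomaly = -177.758 + 3.76 = -173.998 mGal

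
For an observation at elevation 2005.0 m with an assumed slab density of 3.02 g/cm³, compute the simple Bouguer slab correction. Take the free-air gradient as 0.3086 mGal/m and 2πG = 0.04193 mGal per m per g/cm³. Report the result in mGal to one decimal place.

Bouguer slab correction = 0.04193 × 3.02 × 2005.0 = 253.9 mGal

253.9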